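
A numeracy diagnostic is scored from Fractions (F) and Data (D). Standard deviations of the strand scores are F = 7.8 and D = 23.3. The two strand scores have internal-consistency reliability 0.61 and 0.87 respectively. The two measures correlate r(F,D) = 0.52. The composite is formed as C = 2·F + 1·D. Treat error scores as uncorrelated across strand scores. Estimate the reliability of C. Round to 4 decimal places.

0.8579

Var(C) = 2²·7.8² + 23.3² + 2·[2·7.8·23.3·0.52] = 786.25 + 378.019 = 1164.27.
Because errors are independent across components, Cov(Tᵢ,Tⱼ) = Cov(Xᵢ,Xⱼ); the off-diagonal part of the true-score variance is the same as above.
True-score variance = [2²·7.8²·0.61 + 23.3²·0.87] + 378.019 = 620.764 + 378.019 = 998.783.
Reliability = 998.783 / 1164.27 = 0.8579.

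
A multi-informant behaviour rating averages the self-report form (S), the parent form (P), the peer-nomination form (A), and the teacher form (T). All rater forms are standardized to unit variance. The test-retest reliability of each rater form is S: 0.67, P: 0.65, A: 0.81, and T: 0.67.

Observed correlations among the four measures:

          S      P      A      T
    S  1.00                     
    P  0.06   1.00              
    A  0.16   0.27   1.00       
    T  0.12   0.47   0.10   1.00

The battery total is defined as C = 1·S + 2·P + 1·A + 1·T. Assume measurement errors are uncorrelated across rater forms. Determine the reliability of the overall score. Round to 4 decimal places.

0.7947

Var(C) = 1 + 2² + 1 + 1 + 2·[2·0.06 + 0.16 + 0.12 + 2·0.27 + 2·0.47 + 0.10] = 7 + 3.96 = 10.96.
Because errors are independent across components, Cov(Tᵢ,Tⱼ) = Cov(Xᵢ,Xⱼ); the off-diagonal part of the true-score variance is the same as above.
True-score variance = [0.67 + 2²·0.65 + 0.81 + 0.67] + 3.96 = 4.75 + 3.96 = 8.71.
Reliability = 8.71 / 10.96 = 0.7947.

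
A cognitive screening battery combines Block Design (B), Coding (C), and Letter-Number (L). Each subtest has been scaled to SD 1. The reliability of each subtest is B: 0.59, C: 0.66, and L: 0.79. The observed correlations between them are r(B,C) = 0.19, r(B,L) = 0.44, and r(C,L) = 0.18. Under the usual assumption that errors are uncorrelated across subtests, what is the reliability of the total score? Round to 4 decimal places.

0.7922

Var(B+C+L) = 3 + 2·[0.19 + 0.44 + 0.18] = 3 + 1.62 = 4.62.
Under uncorrelated errors the observed covariances equal the true-score covariances, so only the own-variance terms attenuate.
True-score variance = [0.59 + 0.66 + 0.79] + 1.62 = 2.04 + 1.62 = 3.66.
Reliability = 3.66 / 4.62 = 0.7922.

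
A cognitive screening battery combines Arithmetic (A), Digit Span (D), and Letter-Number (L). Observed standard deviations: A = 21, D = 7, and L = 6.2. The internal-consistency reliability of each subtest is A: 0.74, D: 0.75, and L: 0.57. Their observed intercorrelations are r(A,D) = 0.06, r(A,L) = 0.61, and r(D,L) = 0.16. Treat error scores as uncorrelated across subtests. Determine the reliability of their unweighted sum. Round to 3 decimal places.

0.800

Var(A+D+L) = 21² + 7² + 6.2² + 2·[21·7·0.06 + 21·6.2·0.61 + 7·6.2·0.16] = 528.44 + 190.372 = 718.812.
With uncorrelated errors the cross-covariances are all true-score covariance, so they carry over unchanged; only the diagonal terms shrink to ρᵢσᵢ².
True-score variance = [21²·0.74 + 7²·0.75 + 6.2²·0.57] + 190.372 = 385.001 + 190.372 = 575.373.
Reliability = 575.373 / 718.812 = 0.800.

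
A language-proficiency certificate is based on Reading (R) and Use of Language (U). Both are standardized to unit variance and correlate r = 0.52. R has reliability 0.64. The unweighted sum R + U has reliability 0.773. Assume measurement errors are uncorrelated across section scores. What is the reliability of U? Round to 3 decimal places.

0.670

Var(R+U) = 2 + 2·0.52 = 3.040.
True-score variance = ρ_R + ρ_U + 2·0.52, so 0.773 = (0.64 + ρ_U + 1.04) / 3.040.
ρ_U = 0.773·3.040 − 0.64 − 1.04 = 0.670.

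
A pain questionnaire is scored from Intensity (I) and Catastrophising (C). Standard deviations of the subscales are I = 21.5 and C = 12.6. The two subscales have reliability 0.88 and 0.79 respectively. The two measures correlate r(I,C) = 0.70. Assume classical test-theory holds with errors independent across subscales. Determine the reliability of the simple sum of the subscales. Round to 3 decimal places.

Var(I+C) = 21.5² + 12.6² + 2·[21.5·12.6·0.70] = 621.01 + 379.26 = 1000.27.
With uncorrelated errors the cross-covariances are all true-score covariance, so they carry over unchanged; only the diagonal terms shrink to ρᵢσᵢ².
True-score variance = [21.5²·0.88 + 12.6²·0.79] + 379.26 = 532.2 + 379.26 = 911.46.
Reliability = 911.46 / 1000.27 = 0.911.

0.911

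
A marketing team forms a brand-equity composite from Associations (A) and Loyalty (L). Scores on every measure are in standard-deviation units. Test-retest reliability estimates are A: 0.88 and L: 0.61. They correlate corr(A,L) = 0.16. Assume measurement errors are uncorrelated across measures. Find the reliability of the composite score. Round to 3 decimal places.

Var(A+L) = 2 + 2·[0.16] = 2 + 0.32 = 2.32.
Because errors are independent across components, Cov(Tᵢ,Tⱼ) = Cov(Xᵢ,Xⱼ); the off-diagonal part of the true-score variance is the same as above.
True-score variance = [0.88 + 0.61] + 0.32 = 1.49 + 0.32 = 1.81.
Reliability = 1.81 / 2.32 = 0.780.

0.780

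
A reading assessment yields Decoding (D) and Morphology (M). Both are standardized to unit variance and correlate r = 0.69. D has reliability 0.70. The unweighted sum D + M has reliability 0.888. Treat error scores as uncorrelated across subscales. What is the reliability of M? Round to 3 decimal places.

Var(D+M) = 2 + 2·0.69 = 3.380.
True-score variance = ρ_D + ρ_M + 2·0.69, so 0.888 = (0.70 + ρ_M + 1.38) / 3.380.
ρ_M = 0.888·3.380 − 0.70 − 1.38 = 0.921.

0.921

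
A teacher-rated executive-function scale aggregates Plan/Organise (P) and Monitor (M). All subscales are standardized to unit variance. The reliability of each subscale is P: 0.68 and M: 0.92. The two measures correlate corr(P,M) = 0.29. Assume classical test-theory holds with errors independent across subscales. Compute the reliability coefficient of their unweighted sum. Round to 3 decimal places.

Var(P+M) = 2 + 2·[0.29] = 2 + 0.58 = 2.58.
Because errors are independent across components, Cov(Tᵢ,Tⱼ) = Cov(Xᵢ,Xⱼ); the off-diagonal part of the true-score variance is the same as above.
True-score variance = [0.68 + 0.92] + 0.58 = 1.6 + 0.58 = 2.18.
Reliability = 2.18 / 2.58 = 0.845.

0.845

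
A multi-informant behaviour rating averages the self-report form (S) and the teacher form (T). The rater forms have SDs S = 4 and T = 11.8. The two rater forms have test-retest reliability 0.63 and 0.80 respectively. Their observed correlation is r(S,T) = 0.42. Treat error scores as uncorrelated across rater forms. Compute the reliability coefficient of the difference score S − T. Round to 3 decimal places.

0.708

Var(S−T) = 4² + 11.8² − 2·4·11.8·0.42 = 155.24 − 39.648 = 115.592.
With uncorrelated errors the cross-covariances are all true-score covariance, so they carry over unchanged; only the diagonal terms shrink to ρᵢσᵢ².
True-score variance = [4²·0.63 + 11.8²·0.80] − 39.648 = 121.472 − 39.648 = 81.824.
Reliability = 81.824 / 115.592 = 0.708.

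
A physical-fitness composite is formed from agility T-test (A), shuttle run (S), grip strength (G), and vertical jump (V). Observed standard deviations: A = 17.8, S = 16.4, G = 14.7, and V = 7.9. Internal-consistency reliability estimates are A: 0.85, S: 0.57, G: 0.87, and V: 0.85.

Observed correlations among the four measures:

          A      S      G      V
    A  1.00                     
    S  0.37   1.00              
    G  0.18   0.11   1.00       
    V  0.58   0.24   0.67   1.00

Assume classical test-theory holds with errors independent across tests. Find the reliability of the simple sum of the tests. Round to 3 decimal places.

Var(A+S+G+V) = 17.8² + 16.4² + 14.7² + 7.9² + 2·[17.8·16.4·0.37 + 17.8·14.7·0.18 + 17.8·7.9·0.58 + 16.4·14.7·0.11 + 16.4·7.9·0.24 + 14.7·7.9·0.67] = 864.3 + 744.178 = 1608.48.
Because errors are independent across components, Cov(Tᵢ,Tⱼ) = Cov(Xᵢ,Xⱼ); the off-diagonal part of the true-score variance is the same as above.
True-score variance = [17.8²·0.85 + 16.4²·0.57 + 14.7²·0.87 + 7.9²·0.85] + 744.178 = 663.668 + 744.178 = 1407.85.
Reliability = 1407.85 / 1608.48 = 0.875.

0.875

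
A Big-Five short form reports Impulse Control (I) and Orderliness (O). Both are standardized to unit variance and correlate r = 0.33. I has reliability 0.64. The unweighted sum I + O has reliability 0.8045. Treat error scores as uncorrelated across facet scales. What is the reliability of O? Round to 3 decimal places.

Var(I+O) = 2 + 2·0.33 = 2.660.
True-score variance = ρ_I + ρ_O + 2·0.33, so 0.8045 = (0.64 + ρ_O + 0.66) / 2.660.
ρ_O = 0.8045·2.660 − 0.64 − 0.66 = 0.840.

0.840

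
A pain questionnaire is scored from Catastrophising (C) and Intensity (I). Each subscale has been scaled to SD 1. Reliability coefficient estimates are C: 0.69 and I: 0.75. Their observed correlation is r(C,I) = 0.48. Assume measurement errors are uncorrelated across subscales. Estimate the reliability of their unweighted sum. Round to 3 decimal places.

0.811

Var(C+I) = 2 + 2·[0.48] = 2 + 0.96 = 2.96.
Because errors are independent across components, Cov(Tᵢ,Tⱼ) = Cov(Xᵢ,Xⱼ); the off-diagonal part of the true-score variance is the same as above.
True-score variance = [0.69 + 0.75] + 0.96 = 1.44 + 0.96 = 2.4.
Reliability = 2.4 / 2.96 = 0.811.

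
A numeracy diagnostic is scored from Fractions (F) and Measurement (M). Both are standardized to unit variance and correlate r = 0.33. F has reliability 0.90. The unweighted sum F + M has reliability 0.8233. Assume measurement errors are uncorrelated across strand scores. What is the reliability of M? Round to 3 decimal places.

0.630

Var(F+M) = 2 + 2·0.33 = 2.660.
True-score variance = ρ_F + ρ_M + 2·0.33, so 0.8233 = (0.90 + ρ_M + 0.66) / 2.660.
ρ_M = 0.8233·2.660 − 0.90 − 0.66 = 0.630.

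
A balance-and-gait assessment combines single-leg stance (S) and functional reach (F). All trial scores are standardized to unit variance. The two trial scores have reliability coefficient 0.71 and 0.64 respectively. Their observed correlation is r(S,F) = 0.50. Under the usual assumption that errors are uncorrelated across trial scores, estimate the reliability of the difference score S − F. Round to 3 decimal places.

0.350

Var(S−F) = 1 + 1 − 2·0.50 = 2 − 1 = 1.
Under uncorrelated errors the observed covariances equal the true-score covariances, so only the own-variance terms attenuate.
True-score variance = [0.71 + 0.64] − 1 = 1.35 − 1 = 0.35.
Reliability = 0.35 / 1 = 0.350.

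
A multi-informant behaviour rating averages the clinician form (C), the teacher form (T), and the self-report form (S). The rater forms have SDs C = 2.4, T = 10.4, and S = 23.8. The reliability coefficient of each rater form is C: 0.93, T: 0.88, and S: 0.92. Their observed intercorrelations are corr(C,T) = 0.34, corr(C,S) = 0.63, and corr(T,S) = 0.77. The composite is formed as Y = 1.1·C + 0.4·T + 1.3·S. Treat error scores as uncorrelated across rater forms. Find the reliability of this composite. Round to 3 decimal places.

Var(Y) = 1.1²·2.4² + 0.4²·10.4² + 1.3²·23.8² + 2·[0.44·2.4·10.4·0.34 + 1.43·2.4·23.8·0.63 + 0.52·10.4·23.8·0.77] = 981.559 + 308.601 = 1290.16.
Because errors are independent across components, Cov(Tᵢ,Tⱼ) = Cov(Xᵢ,Xⱼ); the off-diagonal part of the true-score variance is the same as above.
True-score variance = [1.1²·2.4²·0.93 + 0.4²·10.4²·0.88 + 1.3²·23.8²·0.92] + 308.601 = 902.412 + 308.601 = 1211.01.
Reliability = 1211.01 / 1290.16 = 0.939.

0.939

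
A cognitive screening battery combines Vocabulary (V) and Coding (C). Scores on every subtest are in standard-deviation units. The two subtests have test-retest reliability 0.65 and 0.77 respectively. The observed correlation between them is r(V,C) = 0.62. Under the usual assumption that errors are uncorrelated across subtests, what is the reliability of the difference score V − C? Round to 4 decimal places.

Var(V−C) = 1 + 1 − 2·0.62 = 2 − 1.24 = 0.76.
Because errors are independent across components, Cov(Tᵢ,Tⱼ) = Cov(Xᵢ,Xⱼ); the off-diagonal part of the true-score variance is the same as above.
True-score variance = [0.65 + 0.77] − 1.24 = 1.42 − 1.24 = 0.18.
Reliability = 0.18 / 0.76 = 0.2368.

0.2368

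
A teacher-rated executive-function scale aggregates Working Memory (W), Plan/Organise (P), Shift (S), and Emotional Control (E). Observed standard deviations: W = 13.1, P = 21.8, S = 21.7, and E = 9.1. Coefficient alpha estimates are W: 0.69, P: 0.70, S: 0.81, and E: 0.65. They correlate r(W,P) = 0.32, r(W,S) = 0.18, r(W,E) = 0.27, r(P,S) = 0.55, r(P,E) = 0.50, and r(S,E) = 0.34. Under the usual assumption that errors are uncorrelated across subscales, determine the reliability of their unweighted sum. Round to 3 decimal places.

Var(W+P+S+E) = 13.1² + 21.8² + 21.7² + 9.1² + 2·[13.1·21.8·0.32 + 13.1·21.7·0.18 + 13.1·9.1·0.27 + 21.8·21.7·0.55 + 21.8·9.1·0.50 + 21.7·9.1·0.34] = 1200.55 + 1202.51 = 2403.06.
With uncorrelated errors the cross-covariances are all true-score covariance, so they carry over unchanged; only the diagonal terms shrink to ρᵢσᵢ².
True-score variance = [13.1²·0.69 + 21.8²·0.70 + 21.7²·0.81 + 9.1²·0.65] + 1202.51 = 886.326 + 1202.51 = 2088.83.
Reliability = 2088.83 / 2403.06 = 0.869.

0.869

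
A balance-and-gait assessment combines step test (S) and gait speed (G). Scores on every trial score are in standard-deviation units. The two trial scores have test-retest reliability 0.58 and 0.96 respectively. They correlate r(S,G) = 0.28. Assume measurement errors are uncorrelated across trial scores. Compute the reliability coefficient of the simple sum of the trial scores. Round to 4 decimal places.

0.8203

Var(S+G) = 2 + 2·[0.28] = 2 + 0.56 = 2.56.
Under uncorrelated errors the observed covariances equal the true-score covariances, so only the own-variance terms attenuate.
True-score variance = [0.58 + 0.96] + 0.56 = 1.54 + 0.56 = 2.1.
Reliability = 2.1 / 2.56 = 0.8203.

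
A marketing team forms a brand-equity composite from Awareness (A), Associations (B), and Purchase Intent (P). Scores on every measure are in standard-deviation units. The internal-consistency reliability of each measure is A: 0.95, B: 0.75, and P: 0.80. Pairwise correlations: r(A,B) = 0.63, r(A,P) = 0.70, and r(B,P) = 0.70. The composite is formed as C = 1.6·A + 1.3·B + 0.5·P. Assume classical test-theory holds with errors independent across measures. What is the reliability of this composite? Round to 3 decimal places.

0.934

Var(C) = 1.6² + 1.3² + 0.5² + 2·[2.08·0.63 + 0.8·0.70 + 0.65·0.70] = 4.5 + 4.6508 = 9.1508.
With uncorrelated errors the cross-covariances are all true-score covariance, so they carry over unchanged; only the diagonal terms shrink to ρᵢσᵢ².
True-score variance = [1.6²·0.95 + 1.3²·0.75 + 0.5²·0.80] + 4.6508 = 3.8995 + 4.6508 = 8.5503.
Reliability = 8.5503 / 9.1508 = 0.934.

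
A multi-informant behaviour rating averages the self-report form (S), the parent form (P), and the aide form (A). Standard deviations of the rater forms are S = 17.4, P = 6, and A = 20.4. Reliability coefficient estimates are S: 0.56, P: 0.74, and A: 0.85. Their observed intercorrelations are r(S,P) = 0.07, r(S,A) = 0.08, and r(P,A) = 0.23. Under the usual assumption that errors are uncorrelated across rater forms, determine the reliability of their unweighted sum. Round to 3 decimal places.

Var(S+P+A) = 17.4² + 6² + 20.4² + 2·[17.4·6·0.07 + 17.4·20.4·0.08 + 6·20.4·0.23] = 754.92 + 127.714 = 882.634.
With uncorrelated errors the cross-covariances are all true-score covariance, so they carry over unchanged; only the diagonal terms shrink to ρᵢσᵢ².
True-score variance = [17.4²·0.56 + 6²·0.74 + 20.4²·0.85] + 127.714 = 549.922 + 127.714 = 677.635.
Reliability = 677.635 / 882.634 = 0.768.

0.768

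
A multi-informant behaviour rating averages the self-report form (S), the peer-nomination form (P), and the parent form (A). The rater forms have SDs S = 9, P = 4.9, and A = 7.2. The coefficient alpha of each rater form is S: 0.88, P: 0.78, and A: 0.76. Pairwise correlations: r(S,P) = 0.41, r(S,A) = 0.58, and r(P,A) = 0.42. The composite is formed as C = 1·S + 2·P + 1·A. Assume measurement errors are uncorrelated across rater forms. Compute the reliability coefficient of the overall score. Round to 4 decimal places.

0.9006

Var(C) = 9² + 2²·4.9² + 7.2² + 2·[2·9·4.9·0.41 + 9·7.2·0.58 + 2·4.9·7.2·0.42] = 228.88 + 206.762 = 435.642.
Under uncorrelated errors the observed covariances equal the true-score covariances, so only the own-variance terms attenuate.
True-score variance = [9²·0.88 + 2²·4.9²·0.78 + 7.2²·0.76] + 206.762 = 185.59 + 206.762 = 392.352.
Reliability = 392.352 / 435.642 = 0.9006.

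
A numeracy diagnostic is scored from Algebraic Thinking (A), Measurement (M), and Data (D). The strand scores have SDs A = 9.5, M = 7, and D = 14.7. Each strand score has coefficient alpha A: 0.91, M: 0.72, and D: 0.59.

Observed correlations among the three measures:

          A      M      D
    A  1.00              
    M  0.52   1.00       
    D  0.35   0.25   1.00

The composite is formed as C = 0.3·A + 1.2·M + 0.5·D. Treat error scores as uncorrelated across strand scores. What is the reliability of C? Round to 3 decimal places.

0.790

Var(C) = 0.3²·9.5² + 1.2²·7² + 0.5²·14.7² + 2·[0.36·9.5·7·0.52 + 0.15·9.5·14.7·0.35 + 0.6·7·14.7·0.25] = 132.705 + 70.4308 = 203.136.
With uncorrelated errors the cross-covariances are all true-score covariance, so they carry over unchanged; only the diagonal terms shrink to ρᵢσᵢ².
True-score variance = [0.3²·9.5²·0.91 + 1.2²·7²·0.72 + 0.5²·14.7²·0.59] + 70.4308 = 90.0679 + 70.4308 = 160.499.
Reliability = 160.499 / 203.136 = 0.790.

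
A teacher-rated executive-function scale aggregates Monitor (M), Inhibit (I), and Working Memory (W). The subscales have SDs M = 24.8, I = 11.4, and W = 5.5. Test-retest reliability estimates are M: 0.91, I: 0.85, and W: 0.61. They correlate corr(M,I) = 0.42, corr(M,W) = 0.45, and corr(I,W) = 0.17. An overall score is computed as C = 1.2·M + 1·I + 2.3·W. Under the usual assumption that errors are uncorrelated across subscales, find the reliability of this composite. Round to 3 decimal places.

0.913

Var(C) = 1.2²·24.8² + 11.4² + 2.3²·5.5² + 2·[1.2·24.8·11.4·0.42 + 2.76·24.8·5.5·0.45 + 2.3·11.4·5.5·0.17] = 1175.64 + 672.831 = 1848.47.
With uncorrelated errors the cross-covariances are all true-score covariance, so they carry over unchanged; only the diagonal terms shrink to ρᵢσᵢ².
True-score variance = [1.2²·24.8²·0.91 + 11.4²·0.85 + 2.3²·5.5²·0.61] + 672.831 = 1014.03 + 672.831 = 1686.86.
Reliability = 1686.86 / 1848.47 = 0.913.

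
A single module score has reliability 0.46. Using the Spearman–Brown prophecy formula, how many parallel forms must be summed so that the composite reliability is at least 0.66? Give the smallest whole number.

k ≥ ρ*(1−ρ₁)/(ρ₁(1−ρ*)) = 0.66·0.54 / (0.46·0.34) = 2.279.
Smallest integer k = 3.

3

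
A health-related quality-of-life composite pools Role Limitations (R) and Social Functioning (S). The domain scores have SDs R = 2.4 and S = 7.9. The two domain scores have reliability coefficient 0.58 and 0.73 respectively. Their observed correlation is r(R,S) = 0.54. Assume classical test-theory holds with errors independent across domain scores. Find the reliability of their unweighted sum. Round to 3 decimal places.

Var(R+S) = 2.4² + 7.9² + 2·[2.4·7.9·0.54] = 68.17 + 20.4768 = 88.6468.
With uncorrelated errors the cross-covariances are all true-score covariance, so they carry over unchanged; only the diagonal terms shrink to ρᵢσᵢ².
True-score variance = [2.4²·0.58 + 7.9²·0.73] + 20.4768 = 48.9001 + 20.4768 = 69.3769.
Reliability = 69.3769 / 88.6468 = 0.783.

0.783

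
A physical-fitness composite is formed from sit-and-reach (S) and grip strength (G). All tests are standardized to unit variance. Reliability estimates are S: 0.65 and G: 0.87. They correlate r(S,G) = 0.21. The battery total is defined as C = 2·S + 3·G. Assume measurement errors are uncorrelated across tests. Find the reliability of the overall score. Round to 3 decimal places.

Var(C) = 2² + 3² + 2·[6·0.21] = 13 + 2.52 = 15.52.
With uncorrelated errors the cross-covariances are all true-score covariance, so they carry over unchanged; only the diagonal terms shrink to ρᵢσᵢ².
True-score variance = [2²·0.65 + 3²·0.87] + 2.52 = 10.43 + 2.52 = 12.95.
Reliability = 12.95 / 15.52 = 0.834.

0.834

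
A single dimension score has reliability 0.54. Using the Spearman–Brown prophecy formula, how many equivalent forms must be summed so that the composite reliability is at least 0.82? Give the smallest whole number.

4

k ≥ ρ*(1−ρ₁)/(ρ₁(1−ρ*)) = 0.82·0.46 / (0.54·0.18) = 3.881.
Smallest integer k = 4.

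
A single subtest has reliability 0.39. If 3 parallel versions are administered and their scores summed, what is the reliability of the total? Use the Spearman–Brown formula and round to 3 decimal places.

0.657

ρ_k = kρ / (1 + (k−1)ρ) = 3·0.39 / (1 + 2·0.39) = 1.170 / 1.780 = 0.657.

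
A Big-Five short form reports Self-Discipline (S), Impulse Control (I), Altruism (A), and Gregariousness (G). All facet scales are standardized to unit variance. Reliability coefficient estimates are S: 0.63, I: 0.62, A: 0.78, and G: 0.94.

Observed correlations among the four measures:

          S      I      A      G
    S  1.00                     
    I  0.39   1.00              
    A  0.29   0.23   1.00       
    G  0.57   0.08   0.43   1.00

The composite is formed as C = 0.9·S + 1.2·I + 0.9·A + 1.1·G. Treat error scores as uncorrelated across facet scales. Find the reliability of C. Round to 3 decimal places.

Var(C) = 0.9² + 1.2² + 0.9² + 1.1² + 2·[1.08·0.39 + 0.81·0.29 + 0.99·0.57 + 1.08·0.23 + 1.32·0.08 + 0.99·0.43] = 4.27 + 4.0002 = 8.2702.
With uncorrelated errors the cross-covariances are all true-score covariance, so they carry over unchanged; only the diagonal terms shrink to ρᵢσᵢ².
True-score variance = [0.9²·0.63 + 1.2²·0.62 + 0.9²·0.78 + 1.1²·0.94] + 4.0002 = 3.1723 + 4.0002 = 7.1725.
Reliability = 7.1725 / 8.2702 = 0.867.

0.867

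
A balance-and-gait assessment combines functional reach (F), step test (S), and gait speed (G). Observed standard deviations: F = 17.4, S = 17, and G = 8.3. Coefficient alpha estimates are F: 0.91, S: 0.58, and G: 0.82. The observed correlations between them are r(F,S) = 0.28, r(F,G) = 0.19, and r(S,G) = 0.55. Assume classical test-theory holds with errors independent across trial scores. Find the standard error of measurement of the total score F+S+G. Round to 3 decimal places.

Var(total) = 660.65 + 375.738 = 1036.39.
True-score variance = 499.621 + 375.738 = 875.359, so reliability = 0.8446.
Error variance = 1036.39 − 875.359 = 161.029; SEM = √161.029 = 12.690.

12.690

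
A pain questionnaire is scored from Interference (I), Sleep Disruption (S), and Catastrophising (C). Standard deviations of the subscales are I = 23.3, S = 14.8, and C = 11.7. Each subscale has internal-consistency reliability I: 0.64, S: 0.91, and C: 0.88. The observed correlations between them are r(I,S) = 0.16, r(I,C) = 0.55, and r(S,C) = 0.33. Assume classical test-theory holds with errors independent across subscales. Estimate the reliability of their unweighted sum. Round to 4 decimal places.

Var(I+S+C) = 23.3² + 14.8² + 11.7² + 2·[23.3·14.8·0.16 + 23.3·11.7·0.55 + 14.8·11.7·0.33] = 898.82 + 524.505 = 1423.33.
Because errors are independent across components, Cov(Tᵢ,Tⱼ) = Cov(Xᵢ,Xⱼ); the off-diagonal part of the true-score variance is the same as above.
True-score variance = [23.3²·0.64 + 14.8²·0.91 + 11.7²·0.88] + 524.505 = 667.239 + 524.505 = 1191.74.
Reliability = 1191.74 / 1423.33 = 0.8373.

0.8373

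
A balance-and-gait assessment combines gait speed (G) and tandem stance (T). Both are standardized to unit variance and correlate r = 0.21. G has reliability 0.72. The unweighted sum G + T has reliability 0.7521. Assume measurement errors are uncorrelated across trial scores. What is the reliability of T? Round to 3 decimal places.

0.680

Var(G+T) = 2 + 2·0.21 = 2.420.
True-score variance = ρ_G + ρ_T + 2·0.21, so 0.7521 = (0.72 + ρ_T + 0.42) / 2.420.
ρ_T = 0.7521·2.420 − 0.72 − 0.42 = 0.680.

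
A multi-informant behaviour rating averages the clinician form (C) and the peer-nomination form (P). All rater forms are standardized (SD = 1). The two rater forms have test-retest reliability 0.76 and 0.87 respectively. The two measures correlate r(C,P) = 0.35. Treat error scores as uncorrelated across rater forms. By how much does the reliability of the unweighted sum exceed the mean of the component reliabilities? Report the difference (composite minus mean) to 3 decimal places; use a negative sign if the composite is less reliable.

0.048

Var(sum) = 2 + 0.7 = 2.7; true-score variance = 1.63 + 0.7 = 2.33; composite reliability = 0.8630.
Mean component reliability = 0.8150.
Difference = 0.8630 − 0.8150 = 0.048.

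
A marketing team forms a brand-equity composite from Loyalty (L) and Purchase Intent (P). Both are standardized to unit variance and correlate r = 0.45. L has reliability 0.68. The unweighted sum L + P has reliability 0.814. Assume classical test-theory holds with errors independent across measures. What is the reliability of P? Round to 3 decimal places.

0.781

Var(L+P) = 2 + 2·0.45 = 2.900.
True-score variance = ρ_L + ρ_P + 2·0.45, so 0.814 = (0.68 + ρ_P + 0.90) / 2.900.
ρ_P = 0.814·2.900 − 0.68 − 0.90 = 0.781.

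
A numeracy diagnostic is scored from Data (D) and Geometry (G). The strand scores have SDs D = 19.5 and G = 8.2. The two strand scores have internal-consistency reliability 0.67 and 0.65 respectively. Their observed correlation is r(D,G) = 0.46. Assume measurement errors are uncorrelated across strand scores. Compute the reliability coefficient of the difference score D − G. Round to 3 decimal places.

0.504

Var(D−G) = 19.5² + 8.2² − 2·19.5·8.2·0.46 = 447.49 − 147.108 = 300.382.
Because errors are independent across components, Cov(Tᵢ,Tⱼ) = Cov(Xᵢ,Xⱼ); the off-diagonal part of the true-score variance is the same as above.
True-score variance = [19.5²·0.67 + 8.2²·0.65] − 147.108 = 298.474 − 147.108 = 151.366.
Reliability = 151.366 / 300.382 = 0.504.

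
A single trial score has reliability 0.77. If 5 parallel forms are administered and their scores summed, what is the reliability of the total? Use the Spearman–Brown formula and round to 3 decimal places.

ρ_k = kρ / (1 + (k−1)ρ) = 5·0.77 / (1 + 4·0.77) = 3.850 / 4.080 = 0.944.

0.944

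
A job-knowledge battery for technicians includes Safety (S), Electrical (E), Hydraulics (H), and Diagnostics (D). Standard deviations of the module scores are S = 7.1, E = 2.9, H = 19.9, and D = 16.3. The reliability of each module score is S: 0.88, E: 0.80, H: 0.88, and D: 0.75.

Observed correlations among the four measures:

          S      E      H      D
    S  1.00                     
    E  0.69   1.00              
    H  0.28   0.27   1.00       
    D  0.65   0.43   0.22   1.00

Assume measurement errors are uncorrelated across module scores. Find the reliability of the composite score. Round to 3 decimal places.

0.898

Var(S+E+H+D) = 7.1² + 2.9² + 19.9² + 16.3² + 2·[7.1·2.9·0.69 + 7.1·19.9·0.28 + 7.1·16.3·0.65 + 2.9·19.9·0.27 + 2.9·16.3·0.43 + 19.9·16.3·0.22] = 720.52 + 472.524 = 1193.04.
With uncorrelated errors the cross-covariances are all true-score covariance, so they carry over unchanged; only the diagonal terms shrink to ρᵢσᵢ².
True-score variance = [7.1²·0.88 + 2.9²·0.80 + 19.9²·0.88 + 16.3²·0.75] + 472.524 = 598.845 + 472.524 = 1071.37.
Reliability = 1071.37 / 1193.04 = 0.898.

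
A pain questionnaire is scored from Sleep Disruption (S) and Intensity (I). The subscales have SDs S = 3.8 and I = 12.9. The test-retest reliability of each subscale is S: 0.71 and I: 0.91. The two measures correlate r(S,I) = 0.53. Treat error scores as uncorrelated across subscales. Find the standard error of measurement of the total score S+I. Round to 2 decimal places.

4.38

Var(total) = 180.85 + 51.9612 = 232.811.
True-score variance = 161.685 + 51.9612 = 213.647, so reliability = 0.9177.
Error variance = 232.811 − 213.647 = 19.1645; SEM = √19.1645 = 4.38.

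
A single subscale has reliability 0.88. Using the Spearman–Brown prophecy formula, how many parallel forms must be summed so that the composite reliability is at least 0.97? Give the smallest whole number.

5

k ≥ ρ*(1−ρ₁)/(ρ₁(1−ρ*)) = 0.97·0.12 / (0.88·0.03) = 4.409.
Smallest integer k = 5.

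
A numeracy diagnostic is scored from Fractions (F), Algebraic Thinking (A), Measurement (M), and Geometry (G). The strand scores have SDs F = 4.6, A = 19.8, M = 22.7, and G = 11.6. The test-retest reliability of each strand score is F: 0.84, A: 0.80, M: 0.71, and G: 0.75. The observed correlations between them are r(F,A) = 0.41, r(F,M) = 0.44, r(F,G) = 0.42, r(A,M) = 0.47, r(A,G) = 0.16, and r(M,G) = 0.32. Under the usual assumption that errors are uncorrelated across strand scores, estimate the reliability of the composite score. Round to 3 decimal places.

Var(F+A+M+G) = 4.6² + 19.8² + 22.7² + 11.6² + 2·[4.6·19.8·0.41 + 4.6·22.7·0.44 + 4.6·11.6·0.42 + 19.8·22.7·0.47 + 19.8·11.6·0.16 + 22.7·11.6·0.32] = 1063.05 + 875.912 = 1938.96.
With uncorrelated errors the cross-covariances are all true-score covariance, so they carry over unchanged; only the diagonal terms shrink to ρᵢσᵢ².
True-score variance = [4.6²·0.84 + 19.8²·0.80 + 22.7²·0.71 + 11.6²·0.75] + 875.912 = 798.182 + 875.912 = 1674.09.
Reliability = 1674.09 / 1938.96 = 0.863.

0.863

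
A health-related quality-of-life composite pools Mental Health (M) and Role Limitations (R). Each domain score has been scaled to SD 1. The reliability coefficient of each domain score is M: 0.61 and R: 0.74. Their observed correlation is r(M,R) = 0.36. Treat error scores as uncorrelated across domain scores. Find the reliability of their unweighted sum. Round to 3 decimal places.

0.761

Var(M+R) = 2 + 2·[0.36] = 2 + 0.72 = 2.72.
With uncorrelated errors the cross-covariances are all true-score covariance, so they carry over unchanged; only the diagonal terms shrink to ρᵢσᵢ².
True-score variance = [0.61 + 0.74] + 0.72 = 1.35 + 0.72 = 2.07.
Reliability = 2.07 / 2.72 = 0.761.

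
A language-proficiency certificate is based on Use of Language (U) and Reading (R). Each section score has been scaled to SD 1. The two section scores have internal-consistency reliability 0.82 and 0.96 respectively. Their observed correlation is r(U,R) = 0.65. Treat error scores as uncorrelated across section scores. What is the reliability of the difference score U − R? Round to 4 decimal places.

0.6857

Var(U−R) = 1 + 1 − 2·0.65 = 2 − 1.3 = 0.7.
Because errors are independent across components, Cov(Tᵢ,Tⱼ) = Cov(Xᵢ,Xⱼ); the off-diagonal part of the true-score variance is the same as above.
True-score variance = [0.82 + 0.96] − 1.3 = 1.78 − 1.3 = 0.48.
Reliability = 0.48 / 0.7 = 0.6857.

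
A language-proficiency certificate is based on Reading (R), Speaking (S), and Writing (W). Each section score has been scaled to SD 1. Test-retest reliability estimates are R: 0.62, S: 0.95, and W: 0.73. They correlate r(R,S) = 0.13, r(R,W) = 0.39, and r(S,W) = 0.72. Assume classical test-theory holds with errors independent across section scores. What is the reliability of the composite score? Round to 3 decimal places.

Var(R+S+W) = 3 + 2·[0.13 + 0.39 + 0.72] = 3 + 2.48 = 5.48.
Because errors are independent across components, Cov(Tᵢ,Tⱼ) = Cov(Xᵢ,Xⱼ); the off-diagonal part of the true-score variance is the same as above.
True-score variance = [0.62 + 0.95 + 0.73] + 2.48 = 2.3 + 2.48 = 4.78.
Reliability = 4.78 / 5.48 = 0.872.

0.872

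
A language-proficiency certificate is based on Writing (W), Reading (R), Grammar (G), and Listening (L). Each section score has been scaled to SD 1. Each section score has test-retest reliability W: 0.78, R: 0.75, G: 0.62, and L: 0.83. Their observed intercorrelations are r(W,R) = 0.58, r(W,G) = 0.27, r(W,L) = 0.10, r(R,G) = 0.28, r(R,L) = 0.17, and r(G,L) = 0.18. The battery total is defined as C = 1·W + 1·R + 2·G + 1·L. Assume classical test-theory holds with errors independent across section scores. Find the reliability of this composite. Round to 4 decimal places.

Var(C) = 1 + 1 + 2² + 1 + 2·[0.58 + 2·0.27 + 0.10 + 2·0.28 + 0.17 + 2·0.18] = 7 + 4.62 = 11.62.
With uncorrelated errors the cross-covariances are all true-score covariance, so they carry over unchanged; only the diagonal terms shrink to ρᵢσᵢ².
True-score variance = [0.78 + 0.75 + 2²·0.62 + 0.83] + 4.62 = 4.84 + 4.62 = 9.46.
Reliability = 9.46 / 11.62 = 0.8141.

0.8141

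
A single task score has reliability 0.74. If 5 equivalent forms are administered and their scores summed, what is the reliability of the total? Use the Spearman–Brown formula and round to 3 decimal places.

0.934

ρ_k = kρ / (1 + (k−1)ρ) = 5·0.74 / (1 + 4·0.74) = 3.700 / 3.960 = 0.934.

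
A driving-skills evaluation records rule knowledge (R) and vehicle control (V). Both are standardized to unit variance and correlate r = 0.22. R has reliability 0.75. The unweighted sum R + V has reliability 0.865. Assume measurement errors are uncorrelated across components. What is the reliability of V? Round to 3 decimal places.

0.921

Var(R+V) = 2 + 2·0.22 = 2.440.
True-score variance = ρ_R + ρ_V + 2·0.22, so 0.865 = (0.75 + ρ_V + 0.44) / 2.440.
ρ_V = 0.865·2.440 − 0.75 − 0.44 = 0.921.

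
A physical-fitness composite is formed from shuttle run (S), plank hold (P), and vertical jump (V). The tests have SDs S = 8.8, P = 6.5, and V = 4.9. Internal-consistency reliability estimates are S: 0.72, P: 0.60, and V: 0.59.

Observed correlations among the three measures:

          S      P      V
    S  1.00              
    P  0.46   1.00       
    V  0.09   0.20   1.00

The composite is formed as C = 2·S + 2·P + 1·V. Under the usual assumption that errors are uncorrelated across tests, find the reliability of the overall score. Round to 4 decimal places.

Var(C) = 2²·8.8² + 2²·6.5² + 4.9² + 2·[4·8.8·6.5·0.46 + 2·8.8·4.9·0.09 + 2·6.5·4.9·0.20] = 502.77 + 251.499 = 754.269.
With uncorrelated errors the cross-covariances are all true-score covariance, so they carry over unchanged; only the diagonal terms shrink to ρᵢσᵢ².
True-score variance = [2²·8.8²·0.72 + 2²·6.5²·0.60 + 4.9²·0.59] + 251.499 = 338.593 + 251.499 = 590.092.
Reliability = 590.092 / 754.269 = 0.7823.

0.7823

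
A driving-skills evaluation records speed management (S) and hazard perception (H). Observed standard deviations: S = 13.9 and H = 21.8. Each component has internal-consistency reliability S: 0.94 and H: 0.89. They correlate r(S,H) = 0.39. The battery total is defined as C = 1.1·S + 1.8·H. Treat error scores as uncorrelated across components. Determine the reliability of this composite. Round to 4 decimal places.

0.9182

Var(C) = 1.1²·13.9² + 1.8²·21.8² + 2·[1.98·13.9·21.8·0.39] = 1773.56 + 467.984 = 2241.55.
With uncorrelated errors the cross-covariances are all true-score covariance, so they carry over unchanged; only the diagonal terms shrink to ρᵢσᵢ².
True-score variance = [1.1²·13.9²·0.94 + 1.8²·21.8²·0.89] + 467.984 = 1590.16 + 467.984 = 2058.14.
Reliability = 2058.14 / 2241.55 = 0.9182.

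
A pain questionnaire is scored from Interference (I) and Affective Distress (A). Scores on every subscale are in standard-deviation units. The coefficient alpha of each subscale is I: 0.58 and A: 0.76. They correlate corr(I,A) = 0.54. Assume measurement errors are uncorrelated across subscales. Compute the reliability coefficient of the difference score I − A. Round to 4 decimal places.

0.2826

Var(I−A) = 1 + 1 − 2·0.54 = 2 − 1.08 = 0.92.
With uncorrelated errors the cross-covariances are all true-score covariance, so they carry over unchanged; only the diagonal terms shrink to ρᵢσᵢ².
True-score variance = [0.58 + 0.76] − 1.08 = 1.34 − 1.08 = 0.26.
Reliability = 0.26 / 0.92 = 0.2826.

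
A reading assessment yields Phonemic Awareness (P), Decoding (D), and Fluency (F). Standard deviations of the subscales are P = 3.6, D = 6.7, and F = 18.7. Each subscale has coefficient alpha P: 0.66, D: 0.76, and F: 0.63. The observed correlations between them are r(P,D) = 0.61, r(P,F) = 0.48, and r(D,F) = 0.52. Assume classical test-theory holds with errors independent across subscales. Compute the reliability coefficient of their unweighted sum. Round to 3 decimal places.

Var(P+D+F) = 3.6² + 6.7² + 18.7² + 2·[3.6·6.7·0.61 + 3.6·18.7·0.48 + 6.7·18.7·0.52] = 407.54 + 224.355 = 631.895.
Because errors are independent across components, Cov(Tᵢ,Tⱼ) = Cov(Xᵢ,Xⱼ); the off-diagonal part of the true-score variance is the same as above.
True-score variance = [3.6²·0.66 + 6.7²·0.76 + 18.7²·0.63] + 224.355 = 262.975 + 224.355 = 487.33.
Reliability = 487.33 / 631.895 = 0.771.

0.771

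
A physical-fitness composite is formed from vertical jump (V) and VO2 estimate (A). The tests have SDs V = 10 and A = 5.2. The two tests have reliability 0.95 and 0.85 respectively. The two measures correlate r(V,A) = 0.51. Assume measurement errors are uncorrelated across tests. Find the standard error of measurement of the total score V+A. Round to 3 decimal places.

3.009

Var(total) = 127.04 + 53.04 = 180.08.
True-score variance = 117.984 + 53.04 = 171.024, so reliability = 0.9497.
Error variance = 180.08 − 171.024 = 9.056; SEM = √9.056 = 3.009.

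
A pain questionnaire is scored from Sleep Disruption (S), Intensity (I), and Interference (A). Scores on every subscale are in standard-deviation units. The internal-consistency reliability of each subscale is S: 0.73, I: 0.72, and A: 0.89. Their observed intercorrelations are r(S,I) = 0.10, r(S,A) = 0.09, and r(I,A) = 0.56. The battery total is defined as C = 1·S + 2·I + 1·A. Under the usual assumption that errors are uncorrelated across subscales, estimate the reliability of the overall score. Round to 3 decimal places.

0.830

Var(C) = 1 + 2² + 1 + 2·[2·0.10 + 0.09 + 2·0.56] = 6 + 2.82 = 8.82.
Because errors are independent across components, Cov(Tᵢ,Tⱼ) = Cov(Xᵢ,Xⱼ); the off-diagonal part of the true-score variance is the same as above.
True-score variance = [0.73 + 2²·0.72 + 0.89] + 2.82 = 4.5 + 2.82 = 7.32.
Reliability = 7.32 / 8.82 = 0.830.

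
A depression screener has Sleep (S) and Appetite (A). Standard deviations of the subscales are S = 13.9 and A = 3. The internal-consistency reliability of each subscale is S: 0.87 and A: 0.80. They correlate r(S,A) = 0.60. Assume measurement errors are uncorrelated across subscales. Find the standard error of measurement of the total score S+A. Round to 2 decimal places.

Var(total) = 202.21 + 50.04 = 252.25.
True-score variance = 175.293 + 50.04 = 225.333, so reliability = 0.8933.
Error variance = 252.25 − 225.333 = 26.9173; SEM = √26.9173 = 5.19.

5.19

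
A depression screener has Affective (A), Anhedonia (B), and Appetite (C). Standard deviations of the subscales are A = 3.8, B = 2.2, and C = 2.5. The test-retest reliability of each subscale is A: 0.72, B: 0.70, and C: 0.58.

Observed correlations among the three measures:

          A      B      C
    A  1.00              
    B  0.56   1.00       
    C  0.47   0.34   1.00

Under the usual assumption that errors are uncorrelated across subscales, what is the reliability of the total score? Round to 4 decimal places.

Var(A+B+C) = 3.8² + 2.2² + 2.5² + 2·[3.8·2.2·0.56 + 3.8·2.5·0.47 + 2.2·2.5·0.34] = 25.53 + 22.0332 = 47.5632.
Because errors are independent across components, Cov(Tᵢ,Tⱼ) = Cov(Xᵢ,Xⱼ); the off-diagonal part of the true-score variance is the same as above.
True-score variance = [3.8²·0.72 + 2.2²·0.70 + 2.5²·0.58] + 22.0332 = 17.4098 + 22.0332 = 39.443.
Reliability = 39.443 / 47.5632 = 0.8293.

0.8293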